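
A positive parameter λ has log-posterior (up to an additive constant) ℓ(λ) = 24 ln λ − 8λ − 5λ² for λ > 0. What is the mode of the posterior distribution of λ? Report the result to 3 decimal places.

ℓ'(λ) = 24/λ − 8 − 10λ. Setting this to zero and multiplying by λ: 10λ² + 8λ − 24 = 0.
λ = (−8 + √(8² + 4·10·24)) / (2·10) = (−8 + √1024) / 20 = (−8 + 32)/20 = 6/5.
ℓ''(λ) = −24/λ² − 10 < 0, confirming a maximum.

λ̂_MAP = 1.200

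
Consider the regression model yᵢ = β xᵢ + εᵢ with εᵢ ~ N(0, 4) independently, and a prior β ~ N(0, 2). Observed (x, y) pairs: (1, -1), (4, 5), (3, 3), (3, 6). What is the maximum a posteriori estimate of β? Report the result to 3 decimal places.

β̂_MAP = 1.243

log p(β | y) = −Σ(yᵢ − βxᵢ)²/(2·4) − β²/(2·2) + const.
Setting the derivative to zero: Σxᵢ(yᵢ − βxᵢ)/4 − β/2 = 0, so β = Σxᵢyᵢ / (Σxᵢ² + σ²/τ²).
Σxᵢyᵢ = 1·(-1) + 4·5 + 3·3 + 3·6 = 46; Σxᵢ² = 35; σ²/τ² = 2.
β̂_MAP = 46 / (35 + 2) = 46/37 ≈ 1.243.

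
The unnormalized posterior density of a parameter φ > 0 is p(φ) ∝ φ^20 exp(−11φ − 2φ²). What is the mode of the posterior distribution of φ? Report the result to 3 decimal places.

φ̂_MAP = 1.250

ℓ'(φ) = 20/φ − 11 − 4φ. Setting this to zero and multiplying by φ: 4φ² + 11φ − 20 = 0.
φ = (−11 + √(11² + 4·4·20)) / (2·4) = (−11 + √441) / 8 = (−11 + 21)/8 = 5/4.
ℓ''(φ) = −20/φ² − 4 < 0, confirming a maximum.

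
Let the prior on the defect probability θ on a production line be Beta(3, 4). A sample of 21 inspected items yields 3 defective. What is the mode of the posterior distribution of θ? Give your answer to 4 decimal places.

θ̂_MAP = 0.1923

Prior: Beta(3, 4).
Data: 3 successes in 21 trials. The binomial likelihood contributes θ^3(1−θ)^18, so the posterior is Beta(3+3, 4+18) = Beta(6, 22).
For Beta(a, b) with a, b > 1 the mode is (a−1)/(a+b−2) = 5/26 ≈ 0.1923.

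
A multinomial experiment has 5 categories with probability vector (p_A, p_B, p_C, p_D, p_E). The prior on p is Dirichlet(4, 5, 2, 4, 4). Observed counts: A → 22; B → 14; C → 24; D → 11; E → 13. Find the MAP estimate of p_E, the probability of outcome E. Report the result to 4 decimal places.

MAP estimate of p_E = 0.1633

The posterior is Dirichlet(αᵢ + nᵢ) = Dirichlet(26, 19, 26, 15, 17).
For a Dirichlet(a₁,…,a_K) with all aᵢ > 1, the mode has j-th component (aⱼ − 1)/(Σaᵢ − K).
Here Σaᵢ = 103 and K = 5, so p_E = (17 − 1)/(103 − 5) = 16/98 ≈ 0.1633.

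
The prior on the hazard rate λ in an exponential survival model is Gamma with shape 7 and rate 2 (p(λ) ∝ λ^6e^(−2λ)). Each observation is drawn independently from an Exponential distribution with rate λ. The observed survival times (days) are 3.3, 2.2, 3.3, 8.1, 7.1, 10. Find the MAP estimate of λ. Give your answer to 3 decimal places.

λ̂_MAP = 0.333

The Exponential(rate=λ) likelihood is ∝ λ^n e^(−λΣtᵢ). Here n = 6 and Σtᵢ = 3.3 + 2.2 + 3.3 + 8.1 + 7.1 + 10 = 34.
Posterior ∝ λ^6e^(−2λ) · λ^6e^(−34λ) = λ^12e^(−36λ), i.e. Gamma(13, 36).
Mode = (a−1)/b = 12/36 ≈ 0.333.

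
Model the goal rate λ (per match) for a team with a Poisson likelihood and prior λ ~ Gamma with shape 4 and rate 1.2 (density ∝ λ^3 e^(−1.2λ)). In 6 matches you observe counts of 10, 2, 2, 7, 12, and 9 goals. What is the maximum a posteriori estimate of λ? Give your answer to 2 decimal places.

λ̂_MAP = 6.25

Σxᵢ = 10+2+2+7+12+9 = 42, with n = 6.
Posterior ∝ λ^3e^(−1.2λ) · λ^42e^(−6λ) = λ^45e^(−7.2λ), i.e. Gamma(shape=46, rate=7.2).
The mode of a Gamma(a, b) with a ≥ 1 (shape–rate) is (a−1)/b = 45/7.2 ≈ 6.25.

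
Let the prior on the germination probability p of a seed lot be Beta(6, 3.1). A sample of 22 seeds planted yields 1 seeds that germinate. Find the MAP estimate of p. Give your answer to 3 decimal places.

Prior: Beta(6, 3.1).
Data: 1 success in 22 trials. The binomial likelihood contributes p(1−p)^21, so the posterior is Beta(6+1, 3.1+21) = Beta(7, 24.1).
For Beta(a, b) with a, b > 1 the mode is (a−1)/(a+b−2) = 6/29.1 ≈ 0.206.

p̂_MAP = 0.206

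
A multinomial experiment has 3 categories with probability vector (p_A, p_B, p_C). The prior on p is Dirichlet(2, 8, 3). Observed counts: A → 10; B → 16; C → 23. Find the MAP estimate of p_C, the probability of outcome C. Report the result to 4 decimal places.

MAP estimate of p_C = 0.4237

The posterior is Dirichlet(αᵢ + nᵢ) = Dirichlet(12, 24, 26).
For a Dirichlet(a₁,…,a_K) with all aᵢ > 1, the mode has j-th component (aⱼ − 1)/(Σaᵢ − K).
Here Σaᵢ = 62 and K = 3, so p_C = (26 − 1)/(62 − 3) = 25/59 ≈ 0.4237.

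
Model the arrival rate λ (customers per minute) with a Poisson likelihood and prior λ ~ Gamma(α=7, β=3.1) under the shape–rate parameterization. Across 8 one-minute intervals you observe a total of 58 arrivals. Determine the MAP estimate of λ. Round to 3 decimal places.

Σxᵢ = 58, n = 8.
Posterior ∝ λ^6e^(−3.1λ) · λ^58e^(−8λ) = λ^64e^(−11.1λ), i.e. Gamma(shape=65, rate=11.1).
The mode of a Gamma(a, b) with a ≥ 1 (shape–rate) is (a−1)/b = 64/11.1 ≈ 5.766.

λ̂_MAP = 5.766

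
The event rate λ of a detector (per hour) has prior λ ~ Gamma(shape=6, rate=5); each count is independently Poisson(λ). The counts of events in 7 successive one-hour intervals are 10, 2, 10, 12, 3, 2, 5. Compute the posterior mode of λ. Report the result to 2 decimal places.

Σxᵢ = 10+2+10+12+3+2+5 = 44, with n = 7.
Posterior ∝ λ^5e^(−5λ) · λ^44e^(−7λ) = λ^49e^(−12λ), i.e. Gamma(shape=50, rate=12).
The mode of a Gamma(a, b) with a ≥ 1 (shape–rate) is (a−1)/b = 49/12 ≈ 4.08.

λ̂_MAP = 4.08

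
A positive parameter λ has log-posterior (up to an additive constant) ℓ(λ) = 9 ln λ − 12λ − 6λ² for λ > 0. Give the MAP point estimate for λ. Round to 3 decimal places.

λ̂_MAP = 0.500

ℓ'(λ) = 9/λ − 12 − 12λ. Setting this to zero and multiplying by λ: 12λ² + 12λ − 9 = 0.
λ = (−12 + √(12² + 4·12·9)) / (2·12) = (−12 + √576) / 24 = (−12 + 24)/24 = 1/2.
ℓ''(λ) = −9/λ² − 12 < 0, confirming a maximum.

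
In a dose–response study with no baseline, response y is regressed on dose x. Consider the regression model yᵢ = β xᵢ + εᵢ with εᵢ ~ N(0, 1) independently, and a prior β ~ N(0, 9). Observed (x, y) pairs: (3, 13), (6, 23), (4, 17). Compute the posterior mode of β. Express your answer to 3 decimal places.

β̂_MAP = 4.009

log p(β | y) = −Σ(yᵢ − βxᵢ)²/(2·1) − β²/(2·9) + const.
Setting the derivative to zero: Σxᵢ(yᵢ − βxᵢ)/1 − β/9 = 0, so β = Σxᵢyᵢ / (Σxᵢ² + σ²/τ²).
Σxᵢyᵢ = 3·13 + 6·23 + 4·17 = 245; Σxᵢ² = 61; σ²/τ² = 1/9.
β̂_MAP = 245 / (61 + 1/9) = 245/(550/9) = 441/110 ≈ 4.009.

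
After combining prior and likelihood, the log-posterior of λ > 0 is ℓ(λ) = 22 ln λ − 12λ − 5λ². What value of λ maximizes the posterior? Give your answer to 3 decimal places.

ℓ'(λ) = 22/λ − 12 − 10λ. Setting this to zero and multiplying by λ: 10λ² + 12λ − 22 = 0.
λ = (−12 + √(12² + 4·10·22)) / (2·10) = (−12 + √1024) / 20 = (−12 + 32)/20 = 1.
ℓ''(λ) = −22/λ² − 10 < 0, confirming a maximum.

λ̂_MAP = 1.000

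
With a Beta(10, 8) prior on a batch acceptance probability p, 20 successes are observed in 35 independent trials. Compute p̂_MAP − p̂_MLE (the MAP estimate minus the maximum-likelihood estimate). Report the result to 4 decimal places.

Posterior is Beta(30, 23); MAP = (30−1)/(53−2) = 29/51 ≈ 0.56863.
MLE ignores the prior: p̂_MLE = k/n = 20/35 ≈ 0.57143.
Difference = 29/51 − 20/35 = -1/357 ≈ -0.0028.

MAP − MLE = -0.0028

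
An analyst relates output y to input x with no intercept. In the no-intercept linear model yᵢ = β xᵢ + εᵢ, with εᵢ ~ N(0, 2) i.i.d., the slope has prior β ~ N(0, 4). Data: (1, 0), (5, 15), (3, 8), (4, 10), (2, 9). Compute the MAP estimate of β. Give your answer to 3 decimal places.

log p(β | y) = −Σ(yᵢ − βxᵢ)²/(2·2) − β²/(2·4) + const.
Setting the derivative to zero: Σxᵢ(yᵢ − βxᵢ)/2 − β/4 = 0, so β = Σxᵢyᵢ / (Σxᵢ² + σ²/τ²).
Σxᵢyᵢ = 1·0 + 5·15 + 3·8 + 4·10 + 2·9 = 157; Σxᵢ² = 55; σ²/τ² = 0.5.
β̂_MAP = 157 / (55 + 0.5) = 157/55.5 ≈ 2.829.

β̂_MAP = 2.829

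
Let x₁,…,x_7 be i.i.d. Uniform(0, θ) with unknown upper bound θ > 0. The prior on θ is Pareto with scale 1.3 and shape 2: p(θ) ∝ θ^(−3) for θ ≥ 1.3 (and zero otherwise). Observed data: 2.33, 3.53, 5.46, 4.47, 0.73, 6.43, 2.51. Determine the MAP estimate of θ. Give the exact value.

The Uniform(0, θ) likelihood is θ^(−n) for θ ≥ max(xᵢ), zero otherwise. Here max(xᵢ) = 6.43.
Posterior ∝ θ^(−3) · θ^(−7) = θ^(−10) on θ ≥ max(1.3, 6.43) = 6.43.
This density is strictly decreasing in θ, so the posterior mode lies at the lower boundary of the support.

θ̂_MAP = 6.43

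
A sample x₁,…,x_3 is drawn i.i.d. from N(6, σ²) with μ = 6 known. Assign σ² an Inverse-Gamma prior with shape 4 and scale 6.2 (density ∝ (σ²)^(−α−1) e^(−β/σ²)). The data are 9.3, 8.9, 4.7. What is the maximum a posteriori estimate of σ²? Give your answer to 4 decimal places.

σ̂²_MAP = 2.5685

Sum of squared deviations about the known mean: SS = (9.3−6)² + (8.9−6)² + (4.7−6)² = 20.99.
The Normal likelihood contributes (σ²)^(−n/2) exp(−SS/(2σ²)), so the posterior is Inverse-Gamma(α + n/2, β + SS/2) = Inverse-Gamma(5.5, 16.695).
The mode of Inverse-Gamma(a, b) is b/(a+1) = 16.695/6.5 ≈ 2.5685.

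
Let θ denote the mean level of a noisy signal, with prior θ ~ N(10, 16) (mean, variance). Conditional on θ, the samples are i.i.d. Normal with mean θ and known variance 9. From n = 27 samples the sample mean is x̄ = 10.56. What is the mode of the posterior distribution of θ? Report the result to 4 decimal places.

θ̂_MAP = 10.5486

n = 27, x̄ = 10.56.
For a Normal prior and Normal likelihood with known variance, the posterior is Normal; its mode equals its mean, the precision-weighted average.
Prior precision 1/σ₀² = 1/16 = 0.0625; data precision n/σ² = 27/9 = 3.
θ̂ = (0.0625·10 + 3·10.56) / (0.0625 + 3) = 32.305/3.0625 = 1846/175 ≈ 10.5486.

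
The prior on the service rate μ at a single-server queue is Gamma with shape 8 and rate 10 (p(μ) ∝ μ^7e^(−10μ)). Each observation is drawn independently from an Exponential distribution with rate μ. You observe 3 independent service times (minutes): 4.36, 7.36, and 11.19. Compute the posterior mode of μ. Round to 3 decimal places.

The Exponential(rate=μ) likelihood is ∝ μ^n e^(−μΣtᵢ). Here n = 3 and Σtᵢ = 4.36 + 7.36 + 11.19 = 22.91.
Posterior ∝ μ^7e^(−10μ) · μ^3e^(−22.91μ) = μ^10e^(−32.91μ), i.e. Gamma(11, 32.91).
Mode = (a−1)/b = 10/32.91 ≈ 0.304.

μ̂_MAP = 0.304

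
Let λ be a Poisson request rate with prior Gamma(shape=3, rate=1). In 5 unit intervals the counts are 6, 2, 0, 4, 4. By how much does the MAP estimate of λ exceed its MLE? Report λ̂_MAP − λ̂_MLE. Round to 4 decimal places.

Σxᵢ = 16. Posterior is Gamma(19, 6); MAP = (19−1)/6 = 18/6 ≈ 3.00000.
MLE = x̄ = 16/5 ≈ 3.20000.
Difference = 18/6 − 16/5 = -1/5 ≈ -0.2000.

MAP − MLE = -0.2000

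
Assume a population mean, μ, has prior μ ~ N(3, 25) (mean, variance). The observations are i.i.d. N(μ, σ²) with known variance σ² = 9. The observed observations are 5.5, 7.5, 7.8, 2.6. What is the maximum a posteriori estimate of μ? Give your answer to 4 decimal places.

n = 4; x̄ = (5.5 + 7.5 + 7.8 + 2.6)/4 = 23.4/4 = 5.85.
For a Normal prior and Normal likelihood with known variance, the posterior is Normal; its mode equals its mean, the precision-weighted average.
Prior precision 1/σ₀² = 1/25 = 0.04; data precision n/σ² = 4/9.
μ̂ = (0.04·3 + (4/9)·5.85) / (0.04 + 4/9) = 2.72/(109/225) = 612/109 ≈ 5.6147.

μ̂_MAP = 5.6147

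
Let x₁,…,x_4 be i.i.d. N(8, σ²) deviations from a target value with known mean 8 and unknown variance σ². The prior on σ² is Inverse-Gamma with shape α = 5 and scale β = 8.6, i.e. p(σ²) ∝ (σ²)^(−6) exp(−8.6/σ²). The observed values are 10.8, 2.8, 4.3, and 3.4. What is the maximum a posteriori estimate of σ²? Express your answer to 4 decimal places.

Sum of squared deviations about the known mean: SS = (10.8−8)² + (2.8−8)² + (4.3−8)² + (3.4−8)² = 69.73.
The Normal likelihood contributes (σ²)^(−n/2) exp(−SS/(2σ²)), so the posterior is Inverse-Gamma(α + n/2, β + SS/2) = Inverse-Gamma(7, 43.465).
The mode of Inverse-Gamma(a, b) is b/(a+1) = 43.465/8 ≈ 5.4331.

σ̂²_MAP = 5.4331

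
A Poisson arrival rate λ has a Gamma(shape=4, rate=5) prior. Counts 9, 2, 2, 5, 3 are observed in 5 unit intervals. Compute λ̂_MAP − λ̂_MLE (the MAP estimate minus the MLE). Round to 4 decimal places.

Σxᵢ = 21. Posterior is Gamma(25, 10); MAP = (25−1)/10 = 24/10 ≈ 2.40000.
MLE = x̄ = 21/5 ≈ 4.20000.
Difference = 24/10 − 21/5 = -9/5 ≈ -1.8000.

MAP − MLE = -1.8000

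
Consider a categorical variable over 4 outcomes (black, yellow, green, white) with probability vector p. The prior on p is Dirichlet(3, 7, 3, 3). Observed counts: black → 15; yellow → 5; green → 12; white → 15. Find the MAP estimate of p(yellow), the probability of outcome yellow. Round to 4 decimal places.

MAP estimate of p(yellow) = 0.1864

The posterior is Dirichlet(αᵢ + nᵢ) = Dirichlet(18, 12, 15, 18).
For a Dirichlet(a₁,…,a_K) with all aᵢ > 1, the mode has j-th component (aⱼ − 1)/(Σaᵢ − K).
Here Σaᵢ = 63 and K = 4, so p(yellow) = (12 − 1)/(63 − 4) = 11/59 ≈ 0.1864.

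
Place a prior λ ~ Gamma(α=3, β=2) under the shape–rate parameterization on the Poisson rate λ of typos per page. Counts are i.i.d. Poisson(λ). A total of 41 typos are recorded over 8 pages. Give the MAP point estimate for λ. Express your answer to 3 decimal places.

λ̂_MAP = 4.300

Σxᵢ = 41, n = 8.
Posterior ∝ λ^2e^(−2λ) · λ^41e^(−8λ) = λ^43e^(−10λ), i.e. Gamma(shape=44, rate=10).
The mode of a Gamma(a, b) with a ≥ 1 (shape–rate) is (a−1)/b = 43/10 ≈ 4.300.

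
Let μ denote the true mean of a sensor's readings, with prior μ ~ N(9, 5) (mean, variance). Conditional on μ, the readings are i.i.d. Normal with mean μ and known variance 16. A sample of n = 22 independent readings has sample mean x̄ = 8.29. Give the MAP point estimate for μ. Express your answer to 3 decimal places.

n = 22, x̄ = 8.29.
For a Normal prior and Normal likelihood with known variance, the posterior is Normal; its mode equals its mean, the precision-weighted average.
Prior precision 1/σ₀² = 1/5 = 0.2; data precision n/σ² = 22/16 = 1.375.
μ̂ = (0.2·9 + 1.375·8.29) / (0.2 + 1.375) = 13.19875/1.575 = 10559/1260 ≈ 8.380.

μ̂_MAP = 8.380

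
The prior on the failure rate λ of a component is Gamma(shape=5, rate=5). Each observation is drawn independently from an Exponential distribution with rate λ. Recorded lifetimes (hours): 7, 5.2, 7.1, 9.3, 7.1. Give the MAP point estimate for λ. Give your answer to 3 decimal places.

λ̂_MAP = 0.221

The Exponential(rate=λ) likelihood is ∝ λ^n e^(−λΣtᵢ). Here n = 5 and Σtᵢ = 7 + 5.2 + 7.1 + 9.3 + 7.1 = 35.7.
Posterior ∝ λ^4e^(−5λ) · λ^5e^(−35.7λ) = λ^9e^(−40.7λ), i.e. Gamma(10, 40.7).
Mode = (a−1)/b = 9/40.7 ≈ 0.221.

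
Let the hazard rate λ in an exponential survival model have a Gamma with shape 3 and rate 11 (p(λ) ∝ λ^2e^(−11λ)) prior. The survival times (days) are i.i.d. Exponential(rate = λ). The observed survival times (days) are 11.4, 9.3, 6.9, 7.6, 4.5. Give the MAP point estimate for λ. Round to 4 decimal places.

The Exponential(rate=λ) likelihood is ∝ λ^n e^(−λΣtᵢ). Here n = 5 and Σtᵢ = 11.4 + 9.3 + 6.9 + 7.6 + 4.5 = 39.7.
Posterior ∝ λ^2e^(−11λ) · λ^5e^(−39.7λ) = λ^7e^(−50.7λ), i.e. Gamma(8, 50.7).
Mode = (a−1)/b = 7/50.7 ≈ 0.1381.

λ̂_MAP = 0.1381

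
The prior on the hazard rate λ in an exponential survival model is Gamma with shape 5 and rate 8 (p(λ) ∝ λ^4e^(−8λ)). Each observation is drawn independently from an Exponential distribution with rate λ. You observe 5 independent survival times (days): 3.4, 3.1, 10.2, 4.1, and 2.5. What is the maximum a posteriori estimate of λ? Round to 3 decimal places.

λ̂_MAP = 0.288

The Exponential(rate=λ) likelihood is ∝ λ^n e^(−λΣtᵢ). Here n = 5 and Σtᵢ = 3.4 + 3.1 + 10.2 + 4.1 + 2.5 = 23.3.
Posterior ∝ λ^4e^(−8λ) · λ^5e^(−23.3λ) = λ^9e^(−31.3λ), i.e. Gamma(10, 31.3).
Mode = (a−1)/b = 9/31.3 ≈ 0.288.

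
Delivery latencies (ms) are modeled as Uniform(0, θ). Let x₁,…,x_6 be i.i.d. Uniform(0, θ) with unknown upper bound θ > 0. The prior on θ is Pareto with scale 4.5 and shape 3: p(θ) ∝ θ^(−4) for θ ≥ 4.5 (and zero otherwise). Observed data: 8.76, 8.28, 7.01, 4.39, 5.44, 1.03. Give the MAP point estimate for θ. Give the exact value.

The Uniform(0, θ) likelihood is θ^(−n) for θ ≥ max(xᵢ), zero otherwise. Here max(xᵢ) = 8.76.
Posterior ∝ θ^(−4) · θ^(−6) = θ^(−10) on θ ≥ max(4.5, 8.76) = 8.76.
This density is strictly decreasing in θ, so the posterior mode lies at the lower boundary of the support.

θ̂_MAP = 8.76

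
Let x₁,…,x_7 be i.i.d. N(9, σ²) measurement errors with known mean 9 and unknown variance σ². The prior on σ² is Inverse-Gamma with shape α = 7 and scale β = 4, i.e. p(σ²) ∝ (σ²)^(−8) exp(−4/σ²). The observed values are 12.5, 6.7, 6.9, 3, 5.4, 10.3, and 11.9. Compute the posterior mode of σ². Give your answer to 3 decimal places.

Sum of squared deviations about the known mean: SS = (12.5−9)² + (6.7−9)² + (6.9−9)² + (3−9)² + (5.4−9)² + (10.3−9)² + (11.9−9)² = 81.01.
The Normal likelihood contributes (σ²)^(−n/2) exp(−SS/(2σ²)), so the posterior is Inverse-Gamma(α + n/2, β + SS/2) = Inverse-Gamma(10.5, 44.505).
The mode of Inverse-Gamma(a, b) is b/(a+1) = 44.505/11.5 ≈ 3.870.

σ̂²_MAP = 3.870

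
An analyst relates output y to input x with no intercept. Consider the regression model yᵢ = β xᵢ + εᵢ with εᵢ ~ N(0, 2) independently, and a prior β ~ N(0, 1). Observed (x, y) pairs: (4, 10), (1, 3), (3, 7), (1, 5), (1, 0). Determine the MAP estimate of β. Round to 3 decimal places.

log p(β | y) = −Σ(yᵢ − βxᵢ)²/(2·2) − β²/(2·1) + const.
Setting the derivative to zero: Σxᵢ(yᵢ − βxᵢ)/2 − β/1 = 0, so β = Σxᵢyᵢ / (Σxᵢ² + σ²/τ²).
Σxᵢyᵢ = 4·10 + 1·3 + 3·7 + 1·5 + 1·0 = 69; Σxᵢ² = 28; σ²/τ² = 2.
β̂_MAP = 69 / (28 + 2) = 69/30 ≈ 2.300.

β̂_MAP = 2.300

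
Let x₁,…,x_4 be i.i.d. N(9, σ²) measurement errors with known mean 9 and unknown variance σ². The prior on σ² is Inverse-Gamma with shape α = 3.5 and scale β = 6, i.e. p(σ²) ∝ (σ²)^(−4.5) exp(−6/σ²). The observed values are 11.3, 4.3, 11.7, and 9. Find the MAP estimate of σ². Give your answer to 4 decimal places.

σ̂²_MAP = 3.5900

Sum of squared deviations about the known mean: SS = (11.3−9)² + (4.3−9)² + (11.7−9)² + (9−9)² = 34.67.
The Normal likelihood contributes (σ²)^(−n/2) exp(−SS/(2σ²)), so the posterior is Inverse-Gamma(α + n/2, β + SS/2) = Inverse-Gamma(5.5, 23.335).
The mode of Inverse-Gamma(a, b) is b/(a+1) = 23.335/6.5 ≈ 3.5900.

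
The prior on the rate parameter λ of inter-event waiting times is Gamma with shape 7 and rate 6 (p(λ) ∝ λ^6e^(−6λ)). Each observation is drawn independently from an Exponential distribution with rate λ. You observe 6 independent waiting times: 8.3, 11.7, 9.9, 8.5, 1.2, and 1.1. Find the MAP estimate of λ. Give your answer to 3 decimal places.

λ̂_MAP = 0.257

The Exponential(rate=λ) likelihood is ∝ λ^n e^(−λΣtᵢ). Here n = 6 and Σtᵢ = 8.3 + 11.7 + 9.9 + 8.5 + 1.2 + 1.1 = 40.7.
Posterior ∝ λ^6e^(−6λ) · λ^6e^(−40.7λ) = λ^12e^(−46.7λ), i.e. Gamma(13, 46.7).
Mode = (a−1)/b = 12/46.7 ≈ 0.257.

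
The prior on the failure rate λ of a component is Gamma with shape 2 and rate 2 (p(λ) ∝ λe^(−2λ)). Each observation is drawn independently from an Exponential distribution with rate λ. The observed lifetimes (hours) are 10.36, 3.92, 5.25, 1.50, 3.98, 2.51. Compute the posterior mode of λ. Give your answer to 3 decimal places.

λ̂_MAP = 0.237

The Exponential(rate=λ) likelihood is ∝ λ^n e^(−λΣtᵢ). Here n = 6 and Σtᵢ = 10.36 + 3.92 + 5.25 + 1.50 + 3.98 + 2.51 = 27.52.
Posterior ∝ λe^(−2λ) · λ^6e^(−27.52λ) = λ^7e^(−29.52λ), i.e. Gamma(8, 29.52).
Mode = (a−1)/b = 7/29.52 ≈ 0.237.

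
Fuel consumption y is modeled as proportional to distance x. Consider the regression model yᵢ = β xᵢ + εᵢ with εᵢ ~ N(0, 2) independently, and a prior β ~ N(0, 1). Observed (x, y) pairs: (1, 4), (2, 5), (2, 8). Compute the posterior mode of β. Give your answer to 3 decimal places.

log p(β | y) = −Σ(yᵢ − βxᵢ)²/(2·2) − β²/(2·1) + const.
Setting the derivative to zero: Σxᵢ(yᵢ − βxᵢ)/2 − β/1 = 0, so β = Σxᵢyᵢ / (Σxᵢ² + σ²/τ²).
Σxᵢyᵢ = 1·4 + 2·5 + 2·8 = 30; Σxᵢ² = 9; σ²/τ² = 2.
β̂_MAP = 30 / (9 + 2) = 30/11 ≈ 2.727.

β̂_MAP = 2.727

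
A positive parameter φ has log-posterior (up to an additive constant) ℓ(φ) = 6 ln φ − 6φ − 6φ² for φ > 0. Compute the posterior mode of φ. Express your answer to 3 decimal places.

ℓ'(φ) = 6/φ − 6 − 12φ. Setting this to zero and multiplying by φ: 12φ² + 6φ − 6 = 0.
φ = (−6 + √(6² + 4·12·6)) / (2·12) = (−6 + √324) / 24 = (−6 + 18)/24 = 1/2.
ℓ''(φ) = −6/φ² − 12 < 0, confirming a maximum.

φ̂_MAP = 0.500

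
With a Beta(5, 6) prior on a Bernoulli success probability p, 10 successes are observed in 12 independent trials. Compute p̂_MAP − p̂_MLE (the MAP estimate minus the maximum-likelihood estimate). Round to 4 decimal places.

MAP − MLE = -0.1667

Posterior is Beta(15, 8); MAP = (15−1)/(23−2) = 14/21 ≈ 0.66667.
MLE ignores the prior: p̂_MLE = k/n = 10/12 ≈ 0.83333.
Difference = 14/21 − 10/12 = -1/6 ≈ -0.1667.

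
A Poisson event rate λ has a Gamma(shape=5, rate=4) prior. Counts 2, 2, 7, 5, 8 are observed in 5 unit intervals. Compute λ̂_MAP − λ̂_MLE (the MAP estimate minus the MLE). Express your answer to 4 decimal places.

Σxᵢ = 24. Posterior is Gamma(29, 9); MAP = (29−1)/9 = 28/9 ≈ 3.11111.
MLE = x̄ = 24/5 ≈ 4.80000.
Difference = 28/9 − 24/5 = -76/45 ≈ -1.6889.

MAP − MLE = -1.6889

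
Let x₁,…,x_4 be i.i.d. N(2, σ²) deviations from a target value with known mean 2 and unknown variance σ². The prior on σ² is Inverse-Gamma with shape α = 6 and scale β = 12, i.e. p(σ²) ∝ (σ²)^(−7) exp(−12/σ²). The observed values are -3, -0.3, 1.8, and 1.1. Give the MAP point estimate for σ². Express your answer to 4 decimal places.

Sum of squared deviations about the known mean: SS = (-3−2)² + (-0.3−2)² + (1.8−2)² + (1.1−2)² = 31.14.
The Normal likelihood contributes (σ²)^(−n/2) exp(−SS/(2σ²)), so the posterior is Inverse-Gamma(α + n/2, β + SS/2) = Inverse-Gamma(8, 27.57).
The mode of Inverse-Gamma(a, b) is b/(a+1) = 27.57/9 ≈ 3.0633.

σ̂²_MAP = 3.0633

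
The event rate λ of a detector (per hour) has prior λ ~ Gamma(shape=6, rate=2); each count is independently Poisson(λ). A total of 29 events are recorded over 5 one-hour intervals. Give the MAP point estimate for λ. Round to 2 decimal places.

λ̂_MAP = 4.86

Σxᵢ = 29, n = 5.
Posterior ∝ λ^5e^(−2λ) · λ^29e^(−5λ) = λ^34e^(−7λ), i.e. Gamma(shape=35, rate=7).
The mode of a Gamma(a, b) with a ≥ 1 (shape–rate) is (a−1)/b = 34/7 ≈ 4.86.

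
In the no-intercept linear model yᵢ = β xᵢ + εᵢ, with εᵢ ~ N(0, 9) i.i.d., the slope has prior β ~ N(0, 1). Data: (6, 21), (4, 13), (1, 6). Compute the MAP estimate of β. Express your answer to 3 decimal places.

β̂_MAP = 2.968

log p(β | y) = −Σ(yᵢ − βxᵢ)²/(2·9) − β²/(2·1) + const.
Setting the derivative to zero: Σxᵢ(yᵢ − βxᵢ)/9 − β/1 = 0, so β = Σxᵢyᵢ / (Σxᵢ² + σ²/τ²).
Σxᵢyᵢ = 6·21 + 4·13 + 1·6 = 184; Σxᵢ² = 53; σ²/τ² = 9.
β̂_MAP = 184 / (53 + 9) = 184/62 ≈ 2.968.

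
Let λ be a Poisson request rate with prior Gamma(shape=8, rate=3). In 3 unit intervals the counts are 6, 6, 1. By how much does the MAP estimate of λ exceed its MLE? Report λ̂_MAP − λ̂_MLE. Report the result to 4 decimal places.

MAP − MLE = -1.0000

Σxᵢ = 13. Posterior is Gamma(21, 6); MAP = (21−1)/6 = 20/6 ≈ 3.33333.
MLE = x̄ = 13/3 ≈ 4.33333.
Difference = 20/6 − 13/3 = -1 ≈ -1.0000.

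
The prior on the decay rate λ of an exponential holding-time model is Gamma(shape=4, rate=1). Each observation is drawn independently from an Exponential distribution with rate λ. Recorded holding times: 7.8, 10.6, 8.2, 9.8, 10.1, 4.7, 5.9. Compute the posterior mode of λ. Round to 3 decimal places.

The Exponential(rate=λ) likelihood is ∝ λ^n e^(−λΣtᵢ). Here n = 7 and Σtᵢ = 7.8 + 10.6 + 8.2 + 9.8 + 10.1 + 4.7 + 5.9 = 57.1.
Posterior ∝ λ^3e^(−1λ) · λ^7e^(−57.1λ) = λ^10e^(−58.1λ), i.e. Gamma(11, 58.1).
Mode = (a−1)/b = 10/58.1 ≈ 0.172.

λ̂_MAP = 0.172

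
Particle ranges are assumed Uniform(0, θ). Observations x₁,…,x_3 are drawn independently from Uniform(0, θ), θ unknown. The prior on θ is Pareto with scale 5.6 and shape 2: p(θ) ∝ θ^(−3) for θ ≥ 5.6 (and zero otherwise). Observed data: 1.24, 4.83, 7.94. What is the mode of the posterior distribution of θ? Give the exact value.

θ̂_MAP = 7.94

The Uniform(0, θ) likelihood is θ^(−n) for θ ≥ max(xᵢ), zero otherwise. Here max(xᵢ) = 7.94.
Posterior ∝ θ^(−3) · θ^(−3) = θ^(−6) on θ ≥ max(5.6, 7.94) = 7.94.
This density is strictly decreasing in θ, so the posterior mode lies at the lower boundary of the support.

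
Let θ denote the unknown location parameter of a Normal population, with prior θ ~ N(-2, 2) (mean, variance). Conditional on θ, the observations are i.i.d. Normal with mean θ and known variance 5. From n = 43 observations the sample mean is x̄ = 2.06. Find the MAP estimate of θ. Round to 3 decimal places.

n = 43, x̄ = 2.06.
For a Normal prior and Normal likelihood with known variance, the posterior is Normal; its mode equals its mean, the precision-weighted average.
Prior precision 1/σ₀² = 1/2 = 0.5; data precision n/σ² = 43/5 = 8.6.
θ̂ = (0.5·(-2) + 8.6·2.06) / (0.5 + 8.6) = 16.716/9.1 = 597/325 ≈ 1.837.

θ̂_MAP = 1.837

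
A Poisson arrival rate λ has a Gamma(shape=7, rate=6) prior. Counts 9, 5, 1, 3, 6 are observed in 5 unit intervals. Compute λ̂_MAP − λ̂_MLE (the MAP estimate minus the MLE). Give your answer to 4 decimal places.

Σxᵢ = 24. Posterior is Gamma(31, 11); MAP = (31−1)/11 = 30/11 ≈ 2.72727.
MLE = x̄ = 24/5 ≈ 4.80000.
Difference = 30/11 − 24/5 = -114/55 ≈ -2.0727.

MAP − MLE = -2.0727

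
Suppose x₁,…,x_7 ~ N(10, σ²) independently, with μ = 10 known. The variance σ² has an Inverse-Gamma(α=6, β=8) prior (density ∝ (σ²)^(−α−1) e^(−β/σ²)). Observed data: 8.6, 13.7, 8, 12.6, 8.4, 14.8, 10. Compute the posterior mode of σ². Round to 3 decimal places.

Sum of squared deviations about the known mean: SS = (8.6−10)² + (13.7−10)² + (8−10)² + (12.6−10)² + (8.4−10)² + (14.8−10)² + (10−10)² = 52.01.
The Normal likelihood contributes (σ²)^(−n/2) exp(−SS/(2σ²)), so the posterior is Inverse-Gamma(α + n/2, β + SS/2) = Inverse-Gamma(9.5, 34.005).
The mode of Inverse-Gamma(a, b) is b/(a+1) = 34.005/10.5 ≈ 3.239.

σ̂²_MAP = 3.239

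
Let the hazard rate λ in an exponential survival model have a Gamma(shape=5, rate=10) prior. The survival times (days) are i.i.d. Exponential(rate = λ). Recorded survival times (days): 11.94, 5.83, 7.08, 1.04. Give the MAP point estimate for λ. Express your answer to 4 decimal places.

The Exponential(rate=λ) likelihood is ∝ λ^n e^(−λΣtᵢ). Here n = 4 and Σtᵢ = 11.94 + 5.83 + 7.08 + 1.04 = 25.89.
Posterior ∝ λ^4e^(−10λ) · λ^4e^(−25.89λ) = λ^8e^(−35.89λ), i.e. Gamma(9, 35.89).
Mode = (a−1)/b = 8/35.89 ≈ 0.2229.

λ̂_MAP = 0.2229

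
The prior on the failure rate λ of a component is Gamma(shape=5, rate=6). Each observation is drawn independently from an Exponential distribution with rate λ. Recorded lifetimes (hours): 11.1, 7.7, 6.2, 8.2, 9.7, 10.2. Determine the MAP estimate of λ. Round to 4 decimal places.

The Exponential(rate=λ) likelihood is ∝ λ^n e^(−λΣtᵢ). Here n = 6 and Σtᵢ = 11.1 + 7.7 + 6.2 + 8.2 + 9.7 + 10.2 = 53.1.
Posterior ∝ λ^4e^(−6λ) · λ^6e^(−53.1λ) = λ^10e^(−59.1λ), i.e. Gamma(11, 59.1).
Mode = (a−1)/b = 10/59.1 ≈ 0.1692.

λ̂_MAP = 0.1692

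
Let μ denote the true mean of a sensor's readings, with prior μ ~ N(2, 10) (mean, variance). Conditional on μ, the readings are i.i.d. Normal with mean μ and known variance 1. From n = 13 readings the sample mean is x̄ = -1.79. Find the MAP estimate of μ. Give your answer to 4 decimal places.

n = 13, x̄ = -1.79.
For a Normal prior and Normal likelihood with known variance, the posterior is Normal; its mode equals its mean, the precision-weighted average.
Prior precision 1/σ₀² = 1/10 = 0.1; data precision n/σ² = 13/1 = 13.
μ̂ = (0.1·2 + 13·(-1.79)) / (0.1 + 13) = (-23.07)/13.1 = -2307/1310 ≈ -1.7611.

μ̂_MAP = -1.7611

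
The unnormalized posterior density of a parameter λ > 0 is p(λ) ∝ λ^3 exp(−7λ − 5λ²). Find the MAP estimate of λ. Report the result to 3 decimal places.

ℓ'(λ) = 3/λ − 7 − 10λ. Setting this to zero and multiplying by λ: 10λ² + 7λ − 3 = 0.
λ = (−7 + √(7² + 4·10·3)) / (2·10) = (−7 + √169) / 20 = (−7 + 13)/20 = 3/10.
ℓ''(λ) = −3/λ² − 10 < 0, confirming a maximum.

λ̂_MAP = 0.300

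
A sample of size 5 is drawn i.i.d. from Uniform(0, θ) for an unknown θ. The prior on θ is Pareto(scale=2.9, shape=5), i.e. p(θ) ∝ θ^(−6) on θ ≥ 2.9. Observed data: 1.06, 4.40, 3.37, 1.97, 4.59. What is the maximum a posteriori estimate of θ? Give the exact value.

θ̂_MAP = 4.59

The Uniform(0, θ) likelihood is θ^(−n) for θ ≥ max(xᵢ), zero otherwise. Here max(xᵢ) = 4.59.
Posterior ∝ θ^(−6) · θ^(−5) = θ^(−11) on θ ≥ max(2.9, 4.59) = 4.59.
This density is strictly decreasing in θ, so the posterior mode lies at the lower boundary of the support.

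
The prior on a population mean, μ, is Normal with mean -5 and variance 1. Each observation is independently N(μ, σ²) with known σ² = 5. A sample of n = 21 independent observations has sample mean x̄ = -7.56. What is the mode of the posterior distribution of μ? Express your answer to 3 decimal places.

n = 21, x̄ = -7.56.
For a Normal prior and Normal likelihood with known variance, the posterior is Normal; its mode equals its mean, the precision-weighted average.
Prior precision 1/σ₀² = 1/1 = 1; data precision n/σ² = 21/5 = 4.2.
μ̂ = (1·(-5) + 4.2·(-7.56)) / (1 + 4.2) = (-36.752)/5.2 = -2297/325 ≈ -7.068.

μ̂_MAP = -7.068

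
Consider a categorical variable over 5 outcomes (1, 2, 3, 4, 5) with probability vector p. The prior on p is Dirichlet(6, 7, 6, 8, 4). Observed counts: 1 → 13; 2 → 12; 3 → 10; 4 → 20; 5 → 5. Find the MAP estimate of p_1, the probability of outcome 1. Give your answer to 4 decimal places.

MAP estimate: 0.2093

The posterior is Dirichlet(αᵢ + nᵢ) = Dirichlet(19, 19, 16, 28, 9).
For a Dirichlet(a₁,…,a_K) with all aᵢ > 1, the mode has j-th component (aⱼ − 1)/(Σaᵢ − K).
Here Σaᵢ = 91 and K = 5, so p_1 = (19 − 1)/(91 − 5) = 18/86 ≈ 0.2093.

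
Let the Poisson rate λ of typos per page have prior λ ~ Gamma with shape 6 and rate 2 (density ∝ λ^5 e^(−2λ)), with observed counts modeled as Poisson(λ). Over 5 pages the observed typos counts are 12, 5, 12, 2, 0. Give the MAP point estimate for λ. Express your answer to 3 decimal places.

Σxᵢ = 12+5+12+2+0 = 31, with n = 5.
Posterior ∝ λ^5e^(−2λ) · λ^31e^(−5λ) = λ^36e^(−7λ), i.e. Gamma(shape=37, rate=7).
The mode of a Gamma(a, b) with a ≥ 1 (shape–rate) is (a−1)/b = 36/7 ≈ 5.143.

λ̂_MAP = 5.143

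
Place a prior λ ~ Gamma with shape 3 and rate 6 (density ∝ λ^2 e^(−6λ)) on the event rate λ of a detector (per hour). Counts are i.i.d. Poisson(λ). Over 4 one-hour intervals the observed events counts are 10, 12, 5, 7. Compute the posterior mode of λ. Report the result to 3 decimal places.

λ̂_MAP = 3.600

Σxᵢ = 10+12+5+7 = 34, with n = 4.
Posterior ∝ λ^2e^(−6λ) · λ^34e^(−4λ) = λ^36e^(−10λ), i.e. Gamma(shape=37, rate=10).
The mode of a Gamma(a, b) with a ≥ 1 (shape–rate) is (a−1)/b = 36/10 ≈ 3.600.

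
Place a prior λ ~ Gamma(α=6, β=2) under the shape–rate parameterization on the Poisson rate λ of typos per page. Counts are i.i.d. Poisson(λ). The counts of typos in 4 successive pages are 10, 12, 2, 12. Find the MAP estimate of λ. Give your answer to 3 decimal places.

λ̂_MAP = 6.833

Σxᵢ = 10+12+2+12 = 36, with n = 4.
Posterior ∝ λ^5e^(−2λ) · λ^36e^(−4λ) = λ^41e^(−6λ), i.e. Gamma(shape=42, rate=6).
The mode of a Gamma(a, b) with a ≥ 1 (shape–rate) is (a−1)/b = 41/6 ≈ 6.833.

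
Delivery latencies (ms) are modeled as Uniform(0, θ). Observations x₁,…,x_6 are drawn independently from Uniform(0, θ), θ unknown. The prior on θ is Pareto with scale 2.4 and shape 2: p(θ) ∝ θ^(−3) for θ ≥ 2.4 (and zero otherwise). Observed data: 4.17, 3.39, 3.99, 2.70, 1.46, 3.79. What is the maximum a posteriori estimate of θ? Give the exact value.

The Uniform(0, θ) likelihood is θ^(−n) for θ ≥ max(xᵢ), zero otherwise. Here max(xᵢ) = 4.17.
Posterior ∝ θ^(−3) · θ^(−6) = θ^(−9) on θ ≥ max(2.4, 4.17) = 4.17.
This density is strictly decreasing in θ, so the posterior mode lies at the lower boundary of the support.

θ̂_MAP = 4.17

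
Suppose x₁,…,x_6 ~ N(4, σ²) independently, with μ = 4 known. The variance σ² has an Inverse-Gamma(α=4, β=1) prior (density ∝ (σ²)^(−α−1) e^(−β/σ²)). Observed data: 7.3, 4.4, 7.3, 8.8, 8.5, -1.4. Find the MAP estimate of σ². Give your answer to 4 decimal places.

Sum of squared deviations about the known mean: SS = (7.3−4)² + (4.4−4)² + (7.3−4)² + (8.8−4)² + (8.5−4)² + (-1.4−4)² = 94.39.
The Normal likelihood contributes (σ²)^(−n/2) exp(−SS/(2σ²)), so the posterior is Inverse-Gamma(α + n/2, β + SS/2) = Inverse-Gamma(7, 48.195).
The mode of Inverse-Gamma(a, b) is b/(a+1) = 48.195/8 ≈ 6.0244.

σ̂²_MAP = 6.0244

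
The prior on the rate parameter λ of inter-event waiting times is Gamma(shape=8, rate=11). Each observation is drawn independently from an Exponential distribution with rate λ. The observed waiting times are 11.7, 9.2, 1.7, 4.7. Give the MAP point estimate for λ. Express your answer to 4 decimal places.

λ̂_MAP = 0.2872

The Exponential(rate=λ) likelihood is ∝ λ^n e^(−λΣtᵢ). Here n = 4 and Σtᵢ = 11.7 + 9.2 + 1.7 + 4.7 = 27.3.
Posterior ∝ λ^7e^(−11λ) · λ^4e^(−27.3λ) = λ^11e^(−38.3λ), i.e. Gamma(12, 38.3).
Mode = (a−1)/b = 11/38.3 ≈ 0.2872.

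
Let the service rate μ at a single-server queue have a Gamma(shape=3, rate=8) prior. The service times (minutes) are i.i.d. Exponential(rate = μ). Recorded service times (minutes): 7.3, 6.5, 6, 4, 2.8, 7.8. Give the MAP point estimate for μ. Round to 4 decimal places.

μ̂_MAP = 0.1887

The Exponential(rate=μ) likelihood is ∝ μ^n e^(−μΣtᵢ). Here n = 6 and Σtᵢ = 7.3 + 6.5 + 6 + 4 + 2.8 + 7.8 = 34.4.
Posterior ∝ μ^2e^(−8μ) · μ^6e^(−34.4μ) = μ^8e^(−42.4μ), i.e. Gamma(9, 42.4).
Mode = (a−1)/b = 8/42.4 ≈ 0.1887.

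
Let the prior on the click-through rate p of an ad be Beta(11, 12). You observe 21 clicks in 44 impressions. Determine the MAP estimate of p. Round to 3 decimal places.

p̂_MAP = 0.477

Prior: Beta(11, 12).
Data: 21 successes in 44 trials. The binomial likelihood contributes p^21(1−p)^23, so the posterior is Beta(11+21, 12+23) = Beta(32, 35).
For Beta(a, b) with a, b > 1 the mode is (a−1)/(a+b−2) = 31/65 ≈ 0.477.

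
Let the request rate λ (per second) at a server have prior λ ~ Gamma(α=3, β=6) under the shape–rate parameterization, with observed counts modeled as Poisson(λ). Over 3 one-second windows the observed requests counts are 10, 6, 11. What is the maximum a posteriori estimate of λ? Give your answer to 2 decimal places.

λ̂_MAP = 3.22

Σxᵢ = 10+6+11 = 27, with n = 3.
Posterior ∝ λ^2e^(−6λ) · λ^27e^(−3λ) = λ^29e^(−9λ), i.e. Gamma(shape=30, rate=9).
The mode of a Gamma(a, b) with a ≥ 1 (shape–rate) is (a−1)/b = 29/9 ≈ 3.22.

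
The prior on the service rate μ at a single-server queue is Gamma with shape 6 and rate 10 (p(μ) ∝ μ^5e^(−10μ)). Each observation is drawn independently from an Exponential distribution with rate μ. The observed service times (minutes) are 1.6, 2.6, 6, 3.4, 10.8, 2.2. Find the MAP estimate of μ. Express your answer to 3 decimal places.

μ̂_MAP = 0.301

The Exponential(rate=μ) likelihood is ∝ μ^n e^(−μΣtᵢ). Here n = 6 and Σtᵢ = 1.6 + 2.6 + 6 + 3.4 + 10.8 + 2.2 = 26.6.
Posterior ∝ μ^5e^(−10μ) · μ^6e^(−26.6μ) = μ^11e^(−36.6μ), i.e. Gamma(12, 36.6).
Mode = (a−1)/b = 11/36.6 ≈ 0.301.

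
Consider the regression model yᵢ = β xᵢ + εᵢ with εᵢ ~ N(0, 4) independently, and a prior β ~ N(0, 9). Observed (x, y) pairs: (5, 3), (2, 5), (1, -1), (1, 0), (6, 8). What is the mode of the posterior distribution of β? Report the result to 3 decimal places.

β̂_MAP = 1.068

log p(β | y) = −Σ(yᵢ − βxᵢ)²/(2·4) − β²/(2·9) + const.
Setting the derivative to zero: Σxᵢ(yᵢ − βxᵢ)/4 − β/9 = 0, so β = Σxᵢyᵢ / (Σxᵢ² + σ²/τ²).
Σxᵢyᵢ = 5·3 + 2·5 + 1·(-1) + 1·0 + 6·8 = 72; Σxᵢ² = 67; σ²/τ² = 4/9.
β̂_MAP = 72 / (67 + 4/9) = 72/(607/9) = 648/607 ≈ 1.068.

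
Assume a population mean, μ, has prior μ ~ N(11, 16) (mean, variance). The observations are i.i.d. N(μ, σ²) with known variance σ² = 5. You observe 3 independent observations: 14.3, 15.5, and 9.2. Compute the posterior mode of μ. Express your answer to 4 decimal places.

n = 3; x̄ = (14.3 + 15.5 + 9.2)/3 = 39/3 = 13.
For a Normal prior and Normal likelihood with known variance, the posterior is Normal; its mode equals its mean, the precision-weighted average.
Prior precision 1/σ₀² = 1/16 = 0.0625; data precision n/σ² = 3/5 = 0.6.
μ̂ = (0.0625·11 + 0.6·13) / (0.0625 + 0.6) = 8.4875/0.6625 = 679/53 ≈ 12.8113.

μ̂_MAP = 12.8113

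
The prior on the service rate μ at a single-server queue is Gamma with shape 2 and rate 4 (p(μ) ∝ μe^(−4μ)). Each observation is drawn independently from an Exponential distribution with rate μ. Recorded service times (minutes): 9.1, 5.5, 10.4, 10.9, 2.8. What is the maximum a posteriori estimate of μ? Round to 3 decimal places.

μ̂_MAP = 0.141

The Exponential(rate=μ) likelihood is ∝ μ^n e^(−μΣtᵢ). Here n = 5 and Σtᵢ = 9.1 + 5.5 + 10.4 + 10.9 + 2.8 = 38.7.
Posterior ∝ μe^(−4μ) · μ^5e^(−38.7μ) = μ^6e^(−42.7μ), i.e. Gamma(7, 42.7).
Mode = (a−1)/b = 6/42.7 ≈ 0.141.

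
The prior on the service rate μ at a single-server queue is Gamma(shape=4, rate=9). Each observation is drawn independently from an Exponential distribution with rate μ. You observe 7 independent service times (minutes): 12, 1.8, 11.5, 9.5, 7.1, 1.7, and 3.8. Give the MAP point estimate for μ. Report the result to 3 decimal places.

The Exponential(rate=μ) likelihood is ∝ μ^n e^(−μΣtᵢ). Here n = 7 and Σtᵢ = 12 + 1.8 + 11.5 + 9.5 + 7.1 + 1.7 + 3.8 = 47.4.
Posterior ∝ μ^3e^(−9μ) · μ^7e^(−47.4μ) = μ^10e^(−56.4μ), i.e. Gamma(11, 56.4).
Mode = (a−1)/b = 10/56.4 ≈ 0.177.

μ̂_MAP = 0.177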